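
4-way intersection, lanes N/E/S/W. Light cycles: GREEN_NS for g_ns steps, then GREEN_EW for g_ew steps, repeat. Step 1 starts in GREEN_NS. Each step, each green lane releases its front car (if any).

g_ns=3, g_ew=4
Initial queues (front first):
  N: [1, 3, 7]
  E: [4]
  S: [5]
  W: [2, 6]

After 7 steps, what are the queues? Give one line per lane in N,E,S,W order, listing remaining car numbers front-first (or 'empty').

Step 1 [NS]: N:car1-GO,E:wait,S:car5-GO,W:wait | queues: N=2 E=1 S=0 W=2
Step 2 [NS]: N:car3-GO,E:wait,S:empty,W:wait | queues: N=1 E=1 S=0 W=2
Step 3 [NS]: N:car7-GO,E:wait,S:empty,W:wait | queues: N=0 E=1 S=0 W=2
Step 4 [EW]: N:wait,E:car4-GO,S:wait,W:car2-GO | queues: N=0 E=0 S=0 W=1
Step 5 [EW]: N:wait,E:empty,S:wait,W:car6-GO | queues: N=0 E=0 S=0 W=0

N: empty
E: empty
S: empty
W: empty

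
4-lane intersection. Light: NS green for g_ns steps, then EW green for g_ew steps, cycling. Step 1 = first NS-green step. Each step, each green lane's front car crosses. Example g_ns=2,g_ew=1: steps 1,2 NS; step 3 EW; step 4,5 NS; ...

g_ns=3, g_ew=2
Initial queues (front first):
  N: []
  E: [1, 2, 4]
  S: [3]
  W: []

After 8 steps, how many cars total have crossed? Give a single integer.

Answer: 3

Derivation:
Step 1 [NS]: N:empty,E:wait,S:car3-GO,W:wait | queues: N=0 E=3 S=0 W=0
Step 2 [NS]: N:empty,E:wait,S:empty,W:wait | queues: N=0 E=3 S=0 W=0
Step 3 [NS]: N:empty,E:wait,S:empty,W:wait | queues: N=0 E=3 S=0 W=0
Step 4 [EW]: N:wait,E:car1-GO,S:wait,W:empty | queues: N=0 E=2 S=0 W=0
Step 5 [EW]: N:wait,E:car2-GO,S:wait,W:empty | queues: N=0 E=1 S=0 W=0
Step 6 [NS]: N:empty,E:wait,S:empty,W:wait | queues: N=0 E=1 S=0 W=0
Step 7 [NS]: N:empty,E:wait,S:empty,W:wait | queues: N=0 E=1 S=0 W=0
Step 8 [NS]: N:empty,E:wait,S:empty,W:wait | queues: N=0 E=1 S=0 W=0
Cars crossed by step 8: 3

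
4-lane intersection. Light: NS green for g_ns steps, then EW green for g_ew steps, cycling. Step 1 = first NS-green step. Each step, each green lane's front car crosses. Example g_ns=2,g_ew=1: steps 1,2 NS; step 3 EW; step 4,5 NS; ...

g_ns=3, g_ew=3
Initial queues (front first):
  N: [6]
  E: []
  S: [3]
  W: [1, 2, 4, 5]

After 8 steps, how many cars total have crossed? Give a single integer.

Answer: 5

Derivation:
Step 1 [NS]: N:car6-GO,E:wait,S:car3-GO,W:wait | queues: N=0 E=0 S=0 W=4
Step 2 [NS]: N:empty,E:wait,S:empty,W:wait | queues: N=0 E=0 S=0 W=4
Step 3 [NS]: N:empty,E:wait,S:empty,W:wait | queues: N=0 E=0 S=0 W=4
Step 4 [EW]: N:wait,E:empty,S:wait,W:car1-GO | queues: N=0 E=0 S=0 W=3
Step 5 [EW]: N:wait,E:empty,S:wait,W:car2-GO | queues: N=0 E=0 S=0 W=2
Step 6 [EW]: N:wait,E:empty,S:wait,W:car4-GO | queues: N=0 E=0 S=0 W=1
Step 7 [NS]: N:empty,E:wait,S:empty,W:wait | queues: N=0 E=0 S=0 W=1
Step 8 [NS]: N:empty,E:wait,S:empty,W:wait | queues: N=0 E=0 S=0 W=1
Cars crossed by step 8: 5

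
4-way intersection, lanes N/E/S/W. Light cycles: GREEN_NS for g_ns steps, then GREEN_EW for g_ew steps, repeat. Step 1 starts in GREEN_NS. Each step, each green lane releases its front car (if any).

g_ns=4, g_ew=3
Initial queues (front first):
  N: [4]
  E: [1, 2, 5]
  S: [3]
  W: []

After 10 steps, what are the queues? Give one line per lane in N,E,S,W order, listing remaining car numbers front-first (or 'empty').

Step 1 [NS]: N:car4-GO,E:wait,S:car3-GO,W:wait | queues: N=0 E=3 S=0 W=0
Step 2 [NS]: N:empty,E:wait,S:empty,W:wait | queues: N=0 E=3 S=0 W=0
Step 3 [NS]: N:empty,E:wait,S:empty,W:wait | queues: N=0 E=3 S=0 W=0
Step 4 [NS]: N:empty,E:wait,S:empty,W:wait | queues: N=0 E=3 S=0 W=0
Step 5 [EW]: N:wait,E:car1-GO,S:wait,W:empty | queues: N=0 E=2 S=0 W=0
Step 6 [EW]: N:wait,E:car2-GO,S:wait,W:empty | queues: N=0 E=1 S=0 W=0
Step 7 [EW]: N:wait,E:car5-GO,S:wait,W:empty | queues: N=0 E=0 S=0 W=0

N: empty
E: empty
S: empty
W: empty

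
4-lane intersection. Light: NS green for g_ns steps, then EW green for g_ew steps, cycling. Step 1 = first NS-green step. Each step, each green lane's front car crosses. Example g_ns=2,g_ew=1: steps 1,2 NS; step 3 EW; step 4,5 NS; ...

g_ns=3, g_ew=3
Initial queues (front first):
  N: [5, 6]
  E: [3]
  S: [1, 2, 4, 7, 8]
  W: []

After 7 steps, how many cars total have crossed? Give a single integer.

Step 1 [NS]: N:car5-GO,E:wait,S:car1-GO,W:wait | queues: N=1 E=1 S=4 W=0
Step 2 [NS]: N:car6-GO,E:wait,S:car2-GO,W:wait | queues: N=0 E=1 S=3 W=0
Step 3 [NS]: N:empty,E:wait,S:car4-GO,W:wait | queues: N=0 E=1 S=2 W=0
Step 4 [EW]: N:wait,E:car3-GO,S:wait,W:empty | queues: N=0 E=0 S=2 W=0
Step 5 [EW]: N:wait,E:empty,S:wait,W:empty | queues: N=0 E=0 S=2 W=0
Step 6 [EW]: N:wait,E:empty,S:wait,W:empty | queues: N=0 E=0 S=2 W=0
Step 7 [NS]: N:empty,E:wait,S:car7-GO,W:wait | queues: N=0 E=0 S=1 W=0
Cars crossed by step 7: 7

Answer: 7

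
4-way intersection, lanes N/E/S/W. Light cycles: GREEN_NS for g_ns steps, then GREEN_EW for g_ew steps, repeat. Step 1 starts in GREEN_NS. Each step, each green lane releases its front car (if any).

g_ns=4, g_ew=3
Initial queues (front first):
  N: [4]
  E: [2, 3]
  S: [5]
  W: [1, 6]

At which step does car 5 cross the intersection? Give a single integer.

Step 1 [NS]: N:car4-GO,E:wait,S:car5-GO,W:wait | queues: N=0 E=2 S=0 W=2
Step 2 [NS]: N:empty,E:wait,S:empty,W:wait | queues: N=0 E=2 S=0 W=2
Step 3 [NS]: N:empty,E:wait,S:empty,W:wait | queues: N=0 E=2 S=0 W=2
Step 4 [NS]: N:empty,E:wait,S:empty,W:wait | queues: N=0 E=2 S=0 W=2
Step 5 [EW]: N:wait,E:car2-GO,S:wait,W:car1-GO | queues: N=0 E=1 S=0 W=1
Step 6 [EW]: N:wait,E:car3-GO,S:wait,W:car6-GO | queues: N=0 E=0 S=0 W=0
Car 5 crosses at step 1

1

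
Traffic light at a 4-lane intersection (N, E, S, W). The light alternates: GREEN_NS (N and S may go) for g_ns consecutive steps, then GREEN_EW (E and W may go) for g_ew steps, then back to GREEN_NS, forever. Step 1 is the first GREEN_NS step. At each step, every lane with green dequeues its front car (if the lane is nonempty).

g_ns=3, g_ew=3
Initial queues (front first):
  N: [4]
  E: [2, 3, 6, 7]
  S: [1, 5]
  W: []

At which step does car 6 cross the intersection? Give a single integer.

Step 1 [NS]: N:car4-GO,E:wait,S:car1-GO,W:wait | queues: N=0 E=4 S=1 W=0
Step 2 [NS]: N:empty,E:wait,S:car5-GO,W:wait | queues: N=0 E=4 S=0 W=0
Step 3 [NS]: N:empty,E:wait,S:empty,W:wait | queues: N=0 E=4 S=0 W=0
Step 4 [EW]: N:wait,E:car2-GO,S:wait,W:empty | queues: N=0 E=3 S=0 W=0
Step 5 [EW]: N:wait,E:car3-GO,S:wait,W:empty | queues: N=0 E=2 S=0 W=0
Step 6 [EW]: N:wait,E:car6-GO,S:wait,W:empty | queues: N=0 E=1 S=0 W=0
Step 7 [NS]: N:empty,E:wait,S:empty,W:wait | queues: N=0 E=1 S=0 W=0
Step 8 [NS]: N:empty,E:wait,S:empty,W:wait | queues: N=0 E=1 S=0 W=0
Step 9 [NS]: N:empty,E:wait,S:empty,W:wait | queues: N=0 E=1 S=0 W=0
Step 10 [EW]: N:wait,E:car7-GO,S:wait,W:empty | queues: N=0 E=0 S=0 W=0
Car 6 crosses at step 6

6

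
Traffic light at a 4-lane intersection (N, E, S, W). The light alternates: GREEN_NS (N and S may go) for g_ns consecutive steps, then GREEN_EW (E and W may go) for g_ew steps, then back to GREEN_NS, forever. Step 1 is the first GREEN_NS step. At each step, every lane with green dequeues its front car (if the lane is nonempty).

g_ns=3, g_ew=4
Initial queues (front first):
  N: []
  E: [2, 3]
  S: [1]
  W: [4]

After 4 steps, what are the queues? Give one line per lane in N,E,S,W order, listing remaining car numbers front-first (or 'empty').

Step 1 [NS]: N:empty,E:wait,S:car1-GO,W:wait | queues: N=0 E=2 S=0 W=1
Step 2 [NS]: N:empty,E:wait,S:empty,W:wait | queues: N=0 E=2 S=0 W=1
Step 3 [NS]: N:empty,E:wait,S:empty,W:wait | queues: N=0 E=2 S=0 W=1
Step 4 [EW]: N:wait,E:car2-GO,S:wait,W:car4-GO | queues: N=0 E=1 S=0 W=0

N: empty
E: 3
S: empty
W: empty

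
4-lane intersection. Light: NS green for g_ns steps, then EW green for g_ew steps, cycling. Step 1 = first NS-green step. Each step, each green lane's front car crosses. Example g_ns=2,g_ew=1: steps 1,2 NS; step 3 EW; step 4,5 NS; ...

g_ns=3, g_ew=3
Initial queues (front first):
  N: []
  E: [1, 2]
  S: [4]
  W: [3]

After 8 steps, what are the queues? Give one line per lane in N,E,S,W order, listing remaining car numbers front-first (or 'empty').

Step 1 [NS]: N:empty,E:wait,S:car4-GO,W:wait | queues: N=0 E=2 S=0 W=1
Step 2 [NS]: N:empty,E:wait,S:empty,W:wait | queues: N=0 E=2 S=0 W=1
Step 3 [NS]: N:empty,E:wait,S:empty,W:wait | queues: N=0 E=2 S=0 W=1
Step 4 [EW]: N:wait,E:car1-GO,S:wait,W:car3-GO | queues: N=0 E=1 S=0 W=0
Step 5 [EW]: N:wait,E:car2-GO,S:wait,W:empty | queues: N=0 E=0 S=0 W=0

N: empty
E: empty
S: empty
W: empty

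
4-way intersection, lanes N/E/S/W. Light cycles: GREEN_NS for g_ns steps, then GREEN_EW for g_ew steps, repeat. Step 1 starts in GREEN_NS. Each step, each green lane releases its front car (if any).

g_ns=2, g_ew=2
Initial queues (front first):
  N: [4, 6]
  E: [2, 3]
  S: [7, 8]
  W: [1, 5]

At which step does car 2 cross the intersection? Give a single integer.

Step 1 [NS]: N:car4-GO,E:wait,S:car7-GO,W:wait | queues: N=1 E=2 S=1 W=2
Step 2 [NS]: N:car6-GO,E:wait,S:car8-GO,W:wait | queues: N=0 E=2 S=0 W=2
Step 3 [EW]: N:wait,E:car2-GO,S:wait,W:car1-GO | queues: N=0 E=1 S=0 W=1
Step 4 [EW]: N:wait,E:car3-GO,S:wait,W:car5-GO | queues: N=0 E=0 S=0 W=0
Car 2 crosses at step 3

3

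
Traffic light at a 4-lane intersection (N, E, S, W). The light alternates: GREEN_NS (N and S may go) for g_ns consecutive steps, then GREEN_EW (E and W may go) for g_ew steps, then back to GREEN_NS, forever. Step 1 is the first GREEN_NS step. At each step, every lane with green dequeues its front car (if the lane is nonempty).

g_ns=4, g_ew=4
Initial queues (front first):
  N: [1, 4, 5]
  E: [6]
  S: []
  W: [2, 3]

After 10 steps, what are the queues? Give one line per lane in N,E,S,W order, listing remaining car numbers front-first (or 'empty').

Step 1 [NS]: N:car1-GO,E:wait,S:empty,W:wait | queues: N=2 E=1 S=0 W=2
Step 2 [NS]: N:car4-GO,E:wait,S:empty,W:wait | queues: N=1 E=1 S=0 W=2
Step 3 [NS]: N:car5-GO,E:wait,S:empty,W:wait | queues: N=0 E=1 S=0 W=2
Step 4 [NS]: N:empty,E:wait,S:empty,W:wait | queues: N=0 E=1 S=0 W=2
Step 5 [EW]: N:wait,E:car6-GO,S:wait,W:car2-GO | queues: N=0 E=0 S=0 W=1
Step 6 [EW]: N:wait,E:empty,S:wait,W:car3-GO | queues: N=0 E=0 S=0 W=0

N: empty
E: empty
S: empty
W: empty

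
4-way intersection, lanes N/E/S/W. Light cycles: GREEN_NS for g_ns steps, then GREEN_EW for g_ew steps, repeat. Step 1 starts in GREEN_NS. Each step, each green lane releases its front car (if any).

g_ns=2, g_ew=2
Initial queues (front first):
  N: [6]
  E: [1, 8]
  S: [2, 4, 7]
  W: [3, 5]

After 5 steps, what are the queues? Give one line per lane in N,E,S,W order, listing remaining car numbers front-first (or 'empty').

Step 1 [NS]: N:car6-GO,E:wait,S:car2-GO,W:wait | queues: N=0 E=2 S=2 W=2
Step 2 [NS]: N:empty,E:wait,S:car4-GO,W:wait | queues: N=0 E=2 S=1 W=2
Step 3 [EW]: N:wait,E:car1-GO,S:wait,W:car3-GO | queues: N=0 E=1 S=1 W=1
Step 4 [EW]: N:wait,E:car8-GO,S:wait,W:car5-GO | queues: N=0 E=0 S=1 W=0
Step 5 [NS]: N:empty,E:wait,S:car7-GO,W:wait | queues: N=0 E=0 S=0 W=0

N: empty
E: empty
S: empty
W: empty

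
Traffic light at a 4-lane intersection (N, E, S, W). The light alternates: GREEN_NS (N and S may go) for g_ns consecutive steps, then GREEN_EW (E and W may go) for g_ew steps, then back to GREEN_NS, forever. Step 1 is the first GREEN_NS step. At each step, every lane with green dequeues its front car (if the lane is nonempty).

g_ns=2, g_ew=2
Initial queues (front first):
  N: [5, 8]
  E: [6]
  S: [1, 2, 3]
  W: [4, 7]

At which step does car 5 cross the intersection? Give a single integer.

Step 1 [NS]: N:car5-GO,E:wait,S:car1-GO,W:wait | queues: N=1 E=1 S=2 W=2
Step 2 [NS]: N:car8-GO,E:wait,S:car2-GO,W:wait | queues: N=0 E=1 S=1 W=2
Step 3 [EW]: N:wait,E:car6-GO,S:wait,W:car4-GO | queues: N=0 E=0 S=1 W=1
Step 4 [EW]: N:wait,E:empty,S:wait,W:car7-GO | queues: N=0 E=0 S=1 W=0
Step 5 [NS]: N:empty,E:wait,S:car3-GO,W:wait | queues: N=0 E=0 S=0 W=0
Car 5 crosses at step 1

1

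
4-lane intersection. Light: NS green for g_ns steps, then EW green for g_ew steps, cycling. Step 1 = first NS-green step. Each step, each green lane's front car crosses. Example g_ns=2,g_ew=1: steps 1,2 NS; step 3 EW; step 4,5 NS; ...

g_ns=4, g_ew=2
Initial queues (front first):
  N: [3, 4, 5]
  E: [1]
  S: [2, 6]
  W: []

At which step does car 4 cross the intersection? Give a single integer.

Step 1 [NS]: N:car3-GO,E:wait,S:car2-GO,W:wait | queues: N=2 E=1 S=1 W=0
Step 2 [NS]: N:car4-GO,E:wait,S:car6-GO,W:wait | queues: N=1 E=1 S=0 W=0
Step 3 [NS]: N:car5-GO,E:wait,S:empty,W:wait | queues: N=0 E=1 S=0 W=0
Step 4 [NS]: N:empty,E:wait,S:empty,W:wait | queues: N=0 E=1 S=0 W=0
Step 5 [EW]: N:wait,E:car1-GO,S:wait,W:empty | queues: N=0 E=0 S=0 W=0
Car 4 crosses at step 2

2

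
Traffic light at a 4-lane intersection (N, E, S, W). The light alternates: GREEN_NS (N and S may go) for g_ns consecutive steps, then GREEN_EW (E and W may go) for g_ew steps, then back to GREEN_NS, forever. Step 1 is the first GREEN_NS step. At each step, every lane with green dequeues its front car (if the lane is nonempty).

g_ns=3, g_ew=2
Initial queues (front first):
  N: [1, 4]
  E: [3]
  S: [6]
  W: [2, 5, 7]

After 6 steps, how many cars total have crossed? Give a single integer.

Step 1 [NS]: N:car1-GO,E:wait,S:car6-GO,W:wait | queues: N=1 E=1 S=0 W=3
Step 2 [NS]: N:car4-GO,E:wait,S:empty,W:wait | queues: N=0 E=1 S=0 W=3
Step 3 [NS]: N:empty,E:wait,S:empty,W:wait | queues: N=0 E=1 S=0 W=3
Step 4 [EW]: N:wait,E:car3-GO,S:wait,W:car2-GO | queues: N=0 E=0 S=0 W=2
Step 5 [EW]: N:wait,E:empty,S:wait,W:car5-GO | queues: N=0 E=0 S=0 W=1
Step 6 [NS]: N:empty,E:wait,S:empty,W:wait | queues: N=0 E=0 S=0 W=1
Cars crossed by step 6: 6

Answer: 6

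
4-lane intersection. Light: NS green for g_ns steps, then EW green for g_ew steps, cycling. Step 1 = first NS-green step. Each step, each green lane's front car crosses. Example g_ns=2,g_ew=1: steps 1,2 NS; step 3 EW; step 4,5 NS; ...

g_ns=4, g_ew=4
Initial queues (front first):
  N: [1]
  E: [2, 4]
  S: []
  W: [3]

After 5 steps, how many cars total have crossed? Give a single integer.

Step 1 [NS]: N:car1-GO,E:wait,S:empty,W:wait | queues: N=0 E=2 S=0 W=1
Step 2 [NS]: N:empty,E:wait,S:empty,W:wait | queues: N=0 E=2 S=0 W=1
Step 3 [NS]: N:empty,E:wait,S:empty,W:wait | queues: N=0 E=2 S=0 W=1
Step 4 [NS]: N:empty,E:wait,S:empty,W:wait | queues: N=0 E=2 S=0 W=1
Step 5 [EW]: N:wait,E:car2-GO,S:wait,W:car3-GO | queues: N=0 E=1 S=0 W=0
Cars crossed by step 5: 3

Answer: 3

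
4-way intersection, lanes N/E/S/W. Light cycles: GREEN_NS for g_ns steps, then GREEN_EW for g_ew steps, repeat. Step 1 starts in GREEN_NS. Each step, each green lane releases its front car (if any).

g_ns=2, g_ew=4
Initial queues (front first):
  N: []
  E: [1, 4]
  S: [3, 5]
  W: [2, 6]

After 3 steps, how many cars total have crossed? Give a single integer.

Answer: 4

Derivation:
Step 1 [NS]: N:empty,E:wait,S:car3-GO,W:wait | queues: N=0 E=2 S=1 W=2
Step 2 [NS]: N:empty,E:wait,S:car5-GO,W:wait | queues: N=0 E=2 S=0 W=2
Step 3 [EW]: N:wait,E:car1-GO,S:wait,W:car2-GO | queues: N=0 E=1 S=0 W=1
Cars crossed by step 3: 4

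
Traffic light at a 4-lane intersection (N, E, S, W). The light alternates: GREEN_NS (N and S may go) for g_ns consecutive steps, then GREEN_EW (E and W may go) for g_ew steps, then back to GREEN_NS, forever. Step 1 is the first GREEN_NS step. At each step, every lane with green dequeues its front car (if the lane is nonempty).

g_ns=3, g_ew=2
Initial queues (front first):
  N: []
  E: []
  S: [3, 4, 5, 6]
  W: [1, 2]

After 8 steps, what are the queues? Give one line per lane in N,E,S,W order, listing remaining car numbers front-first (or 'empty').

Step 1 [NS]: N:empty,E:wait,S:car3-GO,W:wait | queues: N=0 E=0 S=3 W=2
Step 2 [NS]: N:empty,E:wait,S:car4-GO,W:wait | queues: N=0 E=0 S=2 W=2
Step 3 [NS]: N:empty,E:wait,S:car5-GO,W:wait | queues: N=0 E=0 S=1 W=2
Step 4 [EW]: N:wait,E:empty,S:wait,W:car1-GO | queues: N=0 E=0 S=1 W=1
Step 5 [EW]: N:wait,E:empty,S:wait,W:car2-GO | queues: N=0 E=0 S=1 W=0
Step 6 [NS]: N:empty,E:wait,S:car6-GO,W:wait | queues: N=0 E=0 S=0 W=0

N: empty
E: empty
S: empty
W: empty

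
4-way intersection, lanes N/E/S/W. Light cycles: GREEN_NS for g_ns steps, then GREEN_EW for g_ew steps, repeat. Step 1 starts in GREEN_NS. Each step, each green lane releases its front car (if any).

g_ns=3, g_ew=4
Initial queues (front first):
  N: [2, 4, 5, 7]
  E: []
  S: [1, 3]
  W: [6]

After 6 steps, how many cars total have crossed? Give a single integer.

Step 1 [NS]: N:car2-GO,E:wait,S:car1-GO,W:wait | queues: N=3 E=0 S=1 W=1
Step 2 [NS]: N:car4-GO,E:wait,S:car3-GO,W:wait | queues: N=2 E=0 S=0 W=1
Step 3 [NS]: N:car5-GO,E:wait,S:empty,W:wait | queues: N=1 E=0 S=0 W=1
Step 4 [EW]: N:wait,E:empty,S:wait,W:car6-GO | queues: N=1 E=0 S=0 W=0
Step 5 [EW]: N:wait,E:empty,S:wait,W:empty | queues: N=1 E=0 S=0 W=0
Step 6 [EW]: N:wait,E:empty,S:wait,W:empty | queues: N=1 E=0 S=0 W=0
Cars crossed by step 6: 6

Answer: 6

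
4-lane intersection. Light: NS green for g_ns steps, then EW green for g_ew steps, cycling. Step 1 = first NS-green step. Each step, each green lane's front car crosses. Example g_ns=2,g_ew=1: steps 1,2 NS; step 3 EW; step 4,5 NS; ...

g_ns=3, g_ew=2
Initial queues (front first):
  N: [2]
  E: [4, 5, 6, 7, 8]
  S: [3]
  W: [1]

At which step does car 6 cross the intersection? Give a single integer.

Step 1 [NS]: N:car2-GO,E:wait,S:car3-GO,W:wait | queues: N=0 E=5 S=0 W=1
Step 2 [NS]: N:empty,E:wait,S:empty,W:wait | queues: N=0 E=5 S=0 W=1
Step 3 [NS]: N:empty,E:wait,S:empty,W:wait | queues: N=0 E=5 S=0 W=1
Step 4 [EW]: N:wait,E:car4-GO,S:wait,W:car1-GO | queues: N=0 E=4 S=0 W=0
Step 5 [EW]: N:wait,E:car5-GO,S:wait,W:empty | queues: N=0 E=3 S=0 W=0
Step 6 [NS]: N:empty,E:wait,S:empty,W:wait | queues: N=0 E=3 S=0 W=0
Step 7 [NS]: N:empty,E:wait,S:empty,W:wait | queues: N=0 E=3 S=0 W=0
Step 8 [NS]: N:empty,E:wait,S:empty,W:wait | queues: N=0 E=3 S=0 W=0
Step 9 [EW]: N:wait,E:car6-GO,S:wait,W:empty | queues: N=0 E=2 S=0 W=0
Step 10 [EW]: N:wait,E:car7-GO,S:wait,W:empty | queues: N=0 E=1 S=0 W=0
Step 11 [NS]: N:empty,E:wait,S:empty,W:wait | queues: N=0 E=1 S=0 W=0
Step 12 [NS]: N:empty,E:wait,S:empty,W:wait | queues: N=0 E=1 S=0 W=0
Step 13 [NS]: N:empty,E:wait,S:empty,W:wait | queues: N=0 E=1 S=0 W=0
Step 14 [EW]: N:wait,E:car8-GO,S:wait,W:empty | queues: N=0 E=0 S=0 W=0
Car 6 crosses at step 9

9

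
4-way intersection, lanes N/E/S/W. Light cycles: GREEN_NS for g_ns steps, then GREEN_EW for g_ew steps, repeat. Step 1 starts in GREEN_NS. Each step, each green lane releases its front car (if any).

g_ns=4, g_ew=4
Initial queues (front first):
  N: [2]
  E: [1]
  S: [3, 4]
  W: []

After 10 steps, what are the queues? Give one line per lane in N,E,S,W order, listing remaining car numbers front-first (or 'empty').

Step 1 [NS]: N:car2-GO,E:wait,S:car3-GO,W:wait | queues: N=0 E=1 S=1 W=0
Step 2 [NS]: N:empty,E:wait,S:car4-GO,W:wait | queues: N=0 E=1 S=0 W=0
Step 3 [NS]: N:empty,E:wait,S:empty,W:wait | queues: N=0 E=1 S=0 W=0
Step 4 [NS]: N:empty,E:wait,S:empty,W:wait | queues: N=0 E=1 S=0 W=0
Step 5 [EW]: N:wait,E:car1-GO,S:wait,W:empty | queues: N=0 E=0 S=0 W=0

N: empty
E: empty
S: empty
W: empty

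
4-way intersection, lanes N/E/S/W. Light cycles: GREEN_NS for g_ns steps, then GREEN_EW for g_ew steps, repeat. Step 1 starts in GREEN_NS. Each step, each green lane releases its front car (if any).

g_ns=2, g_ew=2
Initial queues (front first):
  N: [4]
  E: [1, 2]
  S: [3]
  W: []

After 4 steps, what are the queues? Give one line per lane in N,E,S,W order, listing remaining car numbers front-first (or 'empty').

Step 1 [NS]: N:car4-GO,E:wait,S:car3-GO,W:wait | queues: N=0 E=2 S=0 W=0
Step 2 [NS]: N:empty,E:wait,S:empty,W:wait | queues: N=0 E=2 S=0 W=0
Step 3 [EW]: N:wait,E:car1-GO,S:wait,W:empty | queues: N=0 E=1 S=0 W=0
Step 4 [EW]: N:wait,E:car2-GO,S:wait,W:empty | queues: N=0 E=0 S=0 W=0

N: empty
E: empty
S: empty
W: empty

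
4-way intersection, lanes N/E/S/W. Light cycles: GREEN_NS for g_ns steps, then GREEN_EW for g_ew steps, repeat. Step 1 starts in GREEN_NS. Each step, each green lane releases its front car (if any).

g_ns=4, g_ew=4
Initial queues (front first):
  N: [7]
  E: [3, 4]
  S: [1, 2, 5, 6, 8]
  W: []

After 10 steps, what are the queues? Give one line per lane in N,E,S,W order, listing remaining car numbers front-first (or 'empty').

Step 1 [NS]: N:car7-GO,E:wait,S:car1-GO,W:wait | queues: N=0 E=2 S=4 W=0
Step 2 [NS]: N:empty,E:wait,S:car2-GO,W:wait | queues: N=0 E=2 S=3 W=0
Step 3 [NS]: N:empty,E:wait,S:car5-GO,W:wait | queues: N=0 E=2 S=2 W=0
Step 4 [NS]: N:empty,E:wait,S:car6-GO,W:wait | queues: N=0 E=2 S=1 W=0
Step 5 [EW]: N:wait,E:car3-GO,S:wait,W:empty | queues: N=0 E=1 S=1 W=0
Step 6 [EW]: N:wait,E:car4-GO,S:wait,W:empty | queues: N=0 E=0 S=1 W=0
Step 7 [EW]: N:wait,E:empty,S:wait,W:empty | queues: N=0 E=0 S=1 W=0
Step 8 [EW]: N:wait,E:empty,S:wait,W:empty | queues: N=0 E=0 S=1 W=0
Step 9 [NS]: N:empty,E:wait,S:car8-GO,W:wait | queues: N=0 E=0 S=0 W=0

N: empty
E: empty
S: empty
W: empty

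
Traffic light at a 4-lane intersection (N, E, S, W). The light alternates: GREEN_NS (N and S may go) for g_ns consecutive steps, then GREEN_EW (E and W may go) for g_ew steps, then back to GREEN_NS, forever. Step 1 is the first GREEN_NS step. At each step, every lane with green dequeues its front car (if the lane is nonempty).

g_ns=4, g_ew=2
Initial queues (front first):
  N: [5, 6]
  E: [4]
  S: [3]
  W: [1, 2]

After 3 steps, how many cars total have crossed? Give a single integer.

Answer: 3

Derivation:
Step 1 [NS]: N:car5-GO,E:wait,S:car3-GO,W:wait | queues: N=1 E=1 S=0 W=2
Step 2 [NS]: N:car6-GO,E:wait,S:empty,W:wait | queues: N=0 E=1 S=0 W=2
Step 3 [NS]: N:empty,E:wait,S:empty,W:wait | queues: N=0 E=1 S=0 W=2
Cars crossed by step 3: 3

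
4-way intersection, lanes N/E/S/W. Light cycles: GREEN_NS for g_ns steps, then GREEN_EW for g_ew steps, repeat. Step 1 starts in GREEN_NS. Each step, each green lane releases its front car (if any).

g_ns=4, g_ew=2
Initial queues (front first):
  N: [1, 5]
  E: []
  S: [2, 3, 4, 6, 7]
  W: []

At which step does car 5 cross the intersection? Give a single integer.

Step 1 [NS]: N:car1-GO,E:wait,S:car2-GO,W:wait | queues: N=1 E=0 S=4 W=0
Step 2 [NS]: N:car5-GO,E:wait,S:car3-GO,W:wait | queues: N=0 E=0 S=3 W=0
Step 3 [NS]: N:empty,E:wait,S:car4-GO,W:wait | queues: N=0 E=0 S=2 W=0
Step 4 [NS]: N:empty,E:wait,S:car6-GO,W:wait | queues: N=0 E=0 S=1 W=0
Step 5 [EW]: N:wait,E:empty,S:wait,W:empty | queues: N=0 E=0 S=1 W=0
Step 6 [EW]: N:wait,E:empty,S:wait,W:empty | queues: N=0 E=0 S=1 W=0
Step 7 [NS]: N:empty,E:wait,S:car7-GO,W:wait | queues: N=0 E=0 S=0 W=0
Car 5 crosses at step 2

2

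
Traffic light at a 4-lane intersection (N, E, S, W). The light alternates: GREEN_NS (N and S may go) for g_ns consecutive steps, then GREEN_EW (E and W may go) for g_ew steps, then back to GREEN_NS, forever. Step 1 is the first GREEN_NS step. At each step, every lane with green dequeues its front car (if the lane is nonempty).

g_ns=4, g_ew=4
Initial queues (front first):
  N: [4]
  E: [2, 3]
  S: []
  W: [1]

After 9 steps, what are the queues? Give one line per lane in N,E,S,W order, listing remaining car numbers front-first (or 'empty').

Step 1 [NS]: N:car4-GO,E:wait,S:empty,W:wait | queues: N=0 E=2 S=0 W=1
Step 2 [NS]: N:empty,E:wait,S:empty,W:wait | queues: N=0 E=2 S=0 W=1
Step 3 [NS]: N:empty,E:wait,S:empty,W:wait | queues: N=0 E=2 S=0 W=1
Step 4 [NS]: N:empty,E:wait,S:empty,W:wait | queues: N=0 E=2 S=0 W=1
Step 5 [EW]: N:wait,E:car2-GO,S:wait,W:car1-GO | queues: N=0 E=1 S=0 W=0
Step 6 [EW]: N:wait,E:car3-GO,S:wait,W:empty | queues: N=0 E=0 S=0 W=0

N: empty
E: empty
S: empty
W: empty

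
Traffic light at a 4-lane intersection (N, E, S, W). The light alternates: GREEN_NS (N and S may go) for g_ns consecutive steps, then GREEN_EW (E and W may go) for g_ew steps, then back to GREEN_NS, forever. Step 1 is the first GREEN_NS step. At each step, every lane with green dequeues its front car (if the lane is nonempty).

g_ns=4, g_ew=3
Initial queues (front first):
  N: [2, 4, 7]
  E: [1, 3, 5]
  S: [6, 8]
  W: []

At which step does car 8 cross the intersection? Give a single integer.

Step 1 [NS]: N:car2-GO,E:wait,S:car6-GO,W:wait | queues: N=2 E=3 S=1 W=0
Step 2 [NS]: N:car4-GO,E:wait,S:car8-GO,W:wait | queues: N=1 E=3 S=0 W=0
Step 3 [NS]: N:car7-GO,E:wait,S:empty,W:wait | queues: N=0 E=3 S=0 W=0
Step 4 [NS]: N:empty,E:wait,S:empty,W:wait | queues: N=0 E=3 S=0 W=0
Step 5 [EW]: N:wait,E:car1-GO,S:wait,W:empty | queues: N=0 E=2 S=0 W=0
Step 6 [EW]: N:wait,E:car3-GO,S:wait,W:empty | queues: N=0 E=1 S=0 W=0
Step 7 [EW]: N:wait,E:car5-GO,S:wait,W:empty | queues: N=0 E=0 S=0 W=0
Car 8 crosses at step 2

2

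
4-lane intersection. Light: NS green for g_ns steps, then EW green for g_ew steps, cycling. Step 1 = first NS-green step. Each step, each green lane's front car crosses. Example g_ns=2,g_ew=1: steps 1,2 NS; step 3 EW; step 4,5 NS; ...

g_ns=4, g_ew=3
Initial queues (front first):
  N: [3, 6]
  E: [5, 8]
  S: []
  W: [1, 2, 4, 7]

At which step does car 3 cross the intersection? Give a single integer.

Step 1 [NS]: N:car3-GO,E:wait,S:empty,W:wait | queues: N=1 E=2 S=0 W=4
Step 2 [NS]: N:car6-GO,E:wait,S:empty,W:wait | queues: N=0 E=2 S=0 W=4
Step 3 [NS]: N:empty,E:wait,S:empty,W:wait | queues: N=0 E=2 S=0 W=4
Step 4 [NS]: N:empty,E:wait,S:empty,W:wait | queues: N=0 E=2 S=0 W=4
Step 5 [EW]: N:wait,E:car5-GO,S:wait,W:car1-GO | queues: N=0 E=1 S=0 W=3
Step 6 [EW]: N:wait,E:car8-GO,S:wait,W:car2-GO | queues: N=0 E=0 S=0 W=2
Step 7 [EW]: N:wait,E:empty,S:wait,W:car4-GO | queues: N=0 E=0 S=0 W=1
Step 8 [NS]: N:empty,E:wait,S:empty,W:wait | queues: N=0 E=0 S=0 W=1
Step 9 [NS]: N:empty,E:wait,S:empty,W:wait | queues: N=0 E=0 S=0 W=1
Step 10 [NS]: N:empty,E:wait,S:empty,W:wait | queues: N=0 E=0 S=0 W=1
Step 11 [NS]: N:empty,E:wait,S:empty,W:wait | queues: N=0 E=0 S=0 W=1
Step 12 [EW]: N:wait,E:empty,S:wait,W:car7-GO | queues: N=0 E=0 S=0 W=0
Car 3 crosses at step 1

1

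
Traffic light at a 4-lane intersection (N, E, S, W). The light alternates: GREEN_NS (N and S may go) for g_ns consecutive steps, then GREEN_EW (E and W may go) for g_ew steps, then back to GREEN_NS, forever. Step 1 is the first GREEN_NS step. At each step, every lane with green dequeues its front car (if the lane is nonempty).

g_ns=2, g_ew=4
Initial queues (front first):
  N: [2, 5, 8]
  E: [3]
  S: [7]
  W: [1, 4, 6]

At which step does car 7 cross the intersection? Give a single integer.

Step 1 [NS]: N:car2-GO,E:wait,S:car7-GO,W:wait | queues: N=2 E=1 S=0 W=3
Step 2 [NS]: N:car5-GO,E:wait,S:empty,W:wait | queues: N=1 E=1 S=0 W=3
Step 3 [EW]: N:wait,E:car3-GO,S:wait,W:car1-GO | queues: N=1 E=0 S=0 W=2
Step 4 [EW]: N:wait,E:empty,S:wait,W:car4-GO | queues: N=1 E=0 S=0 W=1
Step 5 [EW]: N:wait,E:empty,S:wait,W:car6-GO | queues: N=1 E=0 S=0 W=0
Step 6 [EW]: N:wait,E:empty,S:wait,W:empty | queues: N=1 E=0 S=0 W=0
Step 7 [NS]: N:car8-GO,E:wait,S:empty,W:wait | queues: N=0 E=0 S=0 W=0
Car 7 crosses at step 1

1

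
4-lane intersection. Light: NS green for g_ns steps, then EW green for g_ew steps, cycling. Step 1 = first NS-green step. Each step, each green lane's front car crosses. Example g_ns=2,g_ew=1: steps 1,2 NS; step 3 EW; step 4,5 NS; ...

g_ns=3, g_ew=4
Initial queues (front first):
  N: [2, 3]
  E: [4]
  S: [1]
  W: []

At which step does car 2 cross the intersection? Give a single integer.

Step 1 [NS]: N:car2-GO,E:wait,S:car1-GO,W:wait | queues: N=1 E=1 S=0 W=0
Step 2 [NS]: N:car3-GO,E:wait,S:empty,W:wait | queues: N=0 E=1 S=0 W=0
Step 3 [NS]: N:empty,E:wait,S:empty,W:wait | queues: N=0 E=1 S=0 W=0
Step 4 [EW]: N:wait,E:car4-GO,S:wait,W:empty | queues: N=0 E=0 S=0 W=0
Car 2 crosses at step 1

1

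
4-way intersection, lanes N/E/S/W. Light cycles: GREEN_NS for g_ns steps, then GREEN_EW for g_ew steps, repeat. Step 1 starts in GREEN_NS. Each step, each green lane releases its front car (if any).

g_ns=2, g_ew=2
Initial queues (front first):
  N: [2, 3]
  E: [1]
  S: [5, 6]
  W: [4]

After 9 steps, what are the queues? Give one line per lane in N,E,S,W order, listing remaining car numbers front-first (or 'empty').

Step 1 [NS]: N:car2-GO,E:wait,S:car5-GO,W:wait | queues: N=1 E=1 S=1 W=1
Step 2 [NS]: N:car3-GO,E:wait,S:car6-GO,W:wait | queues: N=0 E=1 S=0 W=1
Step 3 [EW]: N:wait,E:car1-GO,S:wait,W:car4-GO | queues: N=0 E=0 S=0 W=0

N: empty
E: empty
S: empty
W: empty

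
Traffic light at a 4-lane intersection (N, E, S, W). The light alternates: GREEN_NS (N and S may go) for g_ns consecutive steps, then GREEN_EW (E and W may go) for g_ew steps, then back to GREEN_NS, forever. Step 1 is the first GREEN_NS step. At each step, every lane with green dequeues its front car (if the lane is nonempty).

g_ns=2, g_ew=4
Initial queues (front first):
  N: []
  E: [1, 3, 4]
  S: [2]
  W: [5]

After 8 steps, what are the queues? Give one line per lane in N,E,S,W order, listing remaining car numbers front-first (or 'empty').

Step 1 [NS]: N:empty,E:wait,S:car2-GO,W:wait | queues: N=0 E=3 S=0 W=1
Step 2 [NS]: N:empty,E:wait,S:empty,W:wait | queues: N=0 E=3 S=0 W=1
Step 3 [EW]: N:wait,E:car1-GO,S:wait,W:car5-GO | queues: N=0 E=2 S=0 W=0
Step 4 [EW]: N:wait,E:car3-GO,S:wait,W:empty | queues: N=0 E=1 S=0 W=0
Step 5 [EW]: N:wait,E:car4-GO,S:wait,W:empty | queues: N=0 E=0 S=0 W=0

N: empty
E: empty
S: empty
W: empty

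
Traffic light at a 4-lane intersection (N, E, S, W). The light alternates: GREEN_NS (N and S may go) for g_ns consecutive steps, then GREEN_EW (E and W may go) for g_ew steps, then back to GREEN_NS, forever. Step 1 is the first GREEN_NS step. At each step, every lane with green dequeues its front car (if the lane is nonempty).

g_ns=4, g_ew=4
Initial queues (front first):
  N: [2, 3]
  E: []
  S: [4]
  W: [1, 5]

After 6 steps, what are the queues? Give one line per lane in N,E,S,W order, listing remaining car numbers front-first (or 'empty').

Step 1 [NS]: N:car2-GO,E:wait,S:car4-GO,W:wait | queues: N=1 E=0 S=0 W=2
Step 2 [NS]: N:car3-GO,E:wait,S:empty,W:wait | queues: N=0 E=0 S=0 W=2
Step 3 [NS]: N:empty,E:wait,S:empty,W:wait | queues: N=0 E=0 S=0 W=2
Step 4 [NS]: N:empty,E:wait,S:empty,W:wait | queues: N=0 E=0 S=0 W=2
Step 5 [EW]: N:wait,E:empty,S:wait,W:car1-GO | queues: N=0 E=0 S=0 W=1
Step 6 [EW]: N:wait,E:empty,S:wait,W:car5-GO | queues: N=0 E=0 S=0 W=0

N: empty
E: empty
S: empty
W: empty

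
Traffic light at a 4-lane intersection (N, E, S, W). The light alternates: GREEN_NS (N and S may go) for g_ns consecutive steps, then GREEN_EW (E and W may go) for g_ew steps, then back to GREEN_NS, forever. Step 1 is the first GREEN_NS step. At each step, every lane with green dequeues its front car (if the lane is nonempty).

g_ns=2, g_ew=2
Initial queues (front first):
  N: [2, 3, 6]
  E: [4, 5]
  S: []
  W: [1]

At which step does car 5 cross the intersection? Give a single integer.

Step 1 [NS]: N:car2-GO,E:wait,S:empty,W:wait | queues: N=2 E=2 S=0 W=1
Step 2 [NS]: N:car3-GO,E:wait,S:empty,W:wait | queues: N=1 E=2 S=0 W=1
Step 3 [EW]: N:wait,E:car4-GO,S:wait,W:car1-GO | queues: N=1 E=1 S=0 W=0
Step 4 [EW]: N:wait,E:car5-GO,S:wait,W:empty | queues: N=1 E=0 S=0 W=0
Step 5 [NS]: N:car6-GO,E:wait,S:empty,W:wait | queues: N=0 E=0 S=0 W=0
Car 5 crosses at step 4

4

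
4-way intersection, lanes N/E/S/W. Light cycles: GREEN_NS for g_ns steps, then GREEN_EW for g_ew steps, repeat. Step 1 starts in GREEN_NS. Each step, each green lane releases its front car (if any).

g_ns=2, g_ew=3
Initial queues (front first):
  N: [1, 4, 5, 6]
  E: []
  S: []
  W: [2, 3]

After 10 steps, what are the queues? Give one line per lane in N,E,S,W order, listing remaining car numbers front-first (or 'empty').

Step 1 [NS]: N:car1-GO,E:wait,S:empty,W:wait | queues: N=3 E=0 S=0 W=2
Step 2 [NS]: N:car4-GO,E:wait,S:empty,W:wait | queues: N=2 E=0 S=0 W=2
Step 3 [EW]: N:wait,E:empty,S:wait,W:car2-GO | queues: N=2 E=0 S=0 W=1
Step 4 [EW]: N:wait,E:empty,S:wait,W:car3-GO | queues: N=2 E=0 S=0 W=0
Step 5 [EW]: N:wait,E:empty,S:wait,W:empty | queues: N=2 E=0 S=0 W=0
Step 6 [NS]: N:car5-GO,E:wait,S:empty,W:wait | queues: N=1 E=0 S=0 W=0
Step 7 [NS]: N:car6-GO,E:wait,S:empty,W:wait | queues: N=0 E=0 S=0 W=0

N: empty
E: empty
S: empty
W: empty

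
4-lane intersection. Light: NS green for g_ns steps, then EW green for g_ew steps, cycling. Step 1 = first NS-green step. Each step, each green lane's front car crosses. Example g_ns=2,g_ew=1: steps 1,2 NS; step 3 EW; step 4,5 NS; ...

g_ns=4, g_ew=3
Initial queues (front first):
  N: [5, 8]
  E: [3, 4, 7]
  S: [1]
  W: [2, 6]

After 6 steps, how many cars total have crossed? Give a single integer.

Step 1 [NS]: N:car5-GO,E:wait,S:car1-GO,W:wait | queues: N=1 E=3 S=0 W=2
Step 2 [NS]: N:car8-GO,E:wait,S:empty,W:wait | queues: N=0 E=3 S=0 W=2
Step 3 [NS]: N:empty,E:wait,S:empty,W:wait | queues: N=0 E=3 S=0 W=2
Step 4 [NS]: N:empty,E:wait,S:empty,W:wait | queues: N=0 E=3 S=0 W=2
Step 5 [EW]: N:wait,E:car3-GO,S:wait,W:car2-GO | queues: N=0 E=2 S=0 W=1
Step 6 [EW]: N:wait,E:car4-GO,S:wait,W:car6-GO | queues: N=0 E=1 S=0 W=0
Cars crossed by step 6: 7

Answer: 7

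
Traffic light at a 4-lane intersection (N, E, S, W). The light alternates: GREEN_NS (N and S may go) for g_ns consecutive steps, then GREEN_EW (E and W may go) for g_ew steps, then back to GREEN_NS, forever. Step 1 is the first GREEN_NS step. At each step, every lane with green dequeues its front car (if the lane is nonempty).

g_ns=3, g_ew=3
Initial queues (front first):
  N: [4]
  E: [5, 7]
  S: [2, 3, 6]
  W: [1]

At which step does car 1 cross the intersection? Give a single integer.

Step 1 [NS]: N:car4-GO,E:wait,S:car2-GO,W:wait | queues: N=0 E=2 S=2 W=1
Step 2 [NS]: N:empty,E:wait,S:car3-GO,W:wait | queues: N=0 E=2 S=1 W=1
Step 3 [NS]: N:empty,E:wait,S:car6-GO,W:wait | queues: N=0 E=2 S=0 W=1
Step 4 [EW]: N:wait,E:car5-GO,S:wait,W:car1-GO | queues: N=0 E=1 S=0 W=0
Step 5 [EW]: N:wait,E:car7-GO,S:wait,W:empty | queues: N=0 E=0 S=0 W=0
Car 1 crosses at step 4

4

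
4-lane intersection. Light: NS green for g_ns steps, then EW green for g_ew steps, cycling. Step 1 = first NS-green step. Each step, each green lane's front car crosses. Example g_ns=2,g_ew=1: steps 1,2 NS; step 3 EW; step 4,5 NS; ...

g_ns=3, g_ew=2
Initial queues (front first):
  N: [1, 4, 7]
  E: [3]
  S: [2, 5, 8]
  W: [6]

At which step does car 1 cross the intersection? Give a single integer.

Step 1 [NS]: N:car1-GO,E:wait,S:car2-GO,W:wait | queues: N=2 E=1 S=2 W=1
Step 2 [NS]: N:car4-GO,E:wait,S:car5-GO,W:wait | queues: N=1 E=1 S=1 W=1
Step 3 [NS]: N:car7-GO,E:wait,S:car8-GO,W:wait | queues: N=0 E=1 S=0 W=1
Step 4 [EW]: N:wait,E:car3-GO,S:wait,W:car6-GO | queues: N=0 E=0 S=0 W=0
Car 1 crosses at step 1

1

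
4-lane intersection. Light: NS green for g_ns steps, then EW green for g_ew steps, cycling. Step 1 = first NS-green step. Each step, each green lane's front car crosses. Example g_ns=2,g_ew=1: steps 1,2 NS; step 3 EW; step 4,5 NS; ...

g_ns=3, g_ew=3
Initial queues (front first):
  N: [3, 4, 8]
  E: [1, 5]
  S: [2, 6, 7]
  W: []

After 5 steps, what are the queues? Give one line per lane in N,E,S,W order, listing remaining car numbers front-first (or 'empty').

Step 1 [NS]: N:car3-GO,E:wait,S:car2-GO,W:wait | queues: N=2 E=2 S=2 W=0
Step 2 [NS]: N:car4-GO,E:wait,S:car6-GO,W:wait | queues: N=1 E=2 S=1 W=0
Step 3 [NS]: N:car8-GO,E:wait,S:car7-GO,W:wait | queues: N=0 E=2 S=0 W=0
Step 4 [EW]: N:wait,E:car1-GO,S:wait,W:empty | queues: N=0 E=1 S=0 W=0
Step 5 [EW]: N:wait,E:car5-GO,S:wait,W:empty | queues: N=0 E=0 S=0 W=0

N: empty
E: empty
S: empty
W: empty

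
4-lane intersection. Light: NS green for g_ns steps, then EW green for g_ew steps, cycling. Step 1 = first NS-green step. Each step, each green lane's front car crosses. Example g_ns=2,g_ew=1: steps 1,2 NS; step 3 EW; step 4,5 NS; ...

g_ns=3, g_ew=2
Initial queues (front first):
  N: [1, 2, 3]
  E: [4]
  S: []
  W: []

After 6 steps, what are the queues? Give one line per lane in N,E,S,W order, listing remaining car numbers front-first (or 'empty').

Step 1 [NS]: N:car1-GO,E:wait,S:empty,W:wait | queues: N=2 E=1 S=0 W=0
Step 2 [NS]: N:car2-GO,E:wait,S:empty,W:wait | queues: N=1 E=1 S=0 W=0
Step 3 [NS]: N:car3-GO,E:wait,S:empty,W:wait | queues: N=0 E=1 S=0 W=0
Step 4 [EW]: N:wait,E:car4-GO,S:wait,W:empty | queues: N=0 E=0 S=0 W=0

N: empty
E: empty
S: empty
W: empty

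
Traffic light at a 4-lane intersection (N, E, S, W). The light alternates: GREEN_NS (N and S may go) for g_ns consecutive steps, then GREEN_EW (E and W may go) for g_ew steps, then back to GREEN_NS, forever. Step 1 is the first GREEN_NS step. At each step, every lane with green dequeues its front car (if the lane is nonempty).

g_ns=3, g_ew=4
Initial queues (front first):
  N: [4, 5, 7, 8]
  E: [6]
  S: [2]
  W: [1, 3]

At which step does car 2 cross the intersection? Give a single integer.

Step 1 [NS]: N:car4-GO,E:wait,S:car2-GO,W:wait | queues: N=3 E=1 S=0 W=2
Step 2 [NS]: N:car5-GO,E:wait,S:empty,W:wait | queues: N=2 E=1 S=0 W=2
Step 3 [NS]: N:car7-GO,E:wait,S:empty,W:wait | queues: N=1 E=1 S=0 W=2
Step 4 [EW]: N:wait,E:car6-GO,S:wait,W:car1-GO | queues: N=1 E=0 S=0 W=1
Step 5 [EW]: N:wait,E:empty,S:wait,W:car3-GO | queues: N=1 E=0 S=0 W=0
Step 6 [EW]: N:wait,E:empty,S:wait,W:empty | queues: N=1 E=0 S=0 W=0
Step 7 [EW]: N:wait,E:empty,S:wait,W:empty | queues: N=1 E=0 S=0 W=0
Step 8 [NS]: N:car8-GO,E:wait,S:empty,W:wait | queues: N=0 E=0 S=0 W=0
Car 2 crosses at step 1

1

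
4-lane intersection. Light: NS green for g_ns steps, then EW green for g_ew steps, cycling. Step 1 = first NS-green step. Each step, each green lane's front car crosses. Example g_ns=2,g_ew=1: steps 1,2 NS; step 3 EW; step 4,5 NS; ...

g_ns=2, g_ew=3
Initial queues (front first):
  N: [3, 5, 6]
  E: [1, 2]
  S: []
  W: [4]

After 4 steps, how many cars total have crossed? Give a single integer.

Answer: 5

Derivation:
Step 1 [NS]: N:car3-GO,E:wait,S:empty,W:wait | queues: N=2 E=2 S=0 W=1
Step 2 [NS]: N:car5-GO,E:wait,S:empty,W:wait | queues: N=1 E=2 S=0 W=1
Step 3 [EW]: N:wait,E:car1-GO,S:wait,W:car4-GO | queues: N=1 E=1 S=0 W=0
Step 4 [EW]: N:wait,E:car2-GO,S:wait,W:empty | queues: N=1 E=0 S=0 W=0
Cars crossed by step 4: 5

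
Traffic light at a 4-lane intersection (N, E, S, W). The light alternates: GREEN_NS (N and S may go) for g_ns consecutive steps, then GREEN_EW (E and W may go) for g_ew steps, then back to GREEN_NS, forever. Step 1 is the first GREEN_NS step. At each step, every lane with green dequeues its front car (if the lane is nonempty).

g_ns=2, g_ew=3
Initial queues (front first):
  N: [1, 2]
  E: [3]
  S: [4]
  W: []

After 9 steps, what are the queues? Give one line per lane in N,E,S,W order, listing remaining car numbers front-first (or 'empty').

Step 1 [NS]: N:car1-GO,E:wait,S:car4-GO,W:wait | queues: N=1 E=1 S=0 W=0
Step 2 [NS]: N:car2-GO,E:wait,S:empty,W:wait | queues: N=0 E=1 S=0 W=0
Step 3 [EW]: N:wait,E:car3-GO,S:wait,W:empty | queues: N=0 E=0 S=0 W=0

N: empty
E: empty
S: empty
W: empty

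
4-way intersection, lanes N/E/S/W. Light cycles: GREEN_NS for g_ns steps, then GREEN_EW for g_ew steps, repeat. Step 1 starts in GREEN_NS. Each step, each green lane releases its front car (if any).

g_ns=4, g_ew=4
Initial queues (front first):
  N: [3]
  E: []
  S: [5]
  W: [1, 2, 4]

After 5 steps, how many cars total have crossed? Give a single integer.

Step 1 [NS]: N:car3-GO,E:wait,S:car5-GO,W:wait | queues: N=0 E=0 S=0 W=3
Step 2 [NS]: N:empty,E:wait,S:empty,W:wait | queues: N=0 E=0 S=0 W=3
Step 3 [NS]: N:empty,E:wait,S:empty,W:wait | queues: N=0 E=0 S=0 W=3
Step 4 [NS]: N:empty,E:wait,S:empty,W:wait | queues: N=0 E=0 S=0 W=3
Step 5 [EW]: N:wait,E:empty,S:wait,W:car1-GO | queues: N=0 E=0 S=0 W=2
Cars crossed by step 5: 3

Answer: 3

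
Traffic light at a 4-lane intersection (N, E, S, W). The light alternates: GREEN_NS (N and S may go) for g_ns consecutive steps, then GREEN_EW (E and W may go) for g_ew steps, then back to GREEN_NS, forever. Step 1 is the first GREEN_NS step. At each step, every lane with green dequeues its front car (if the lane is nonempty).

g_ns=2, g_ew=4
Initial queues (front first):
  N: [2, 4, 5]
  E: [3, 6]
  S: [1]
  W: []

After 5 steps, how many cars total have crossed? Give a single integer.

Answer: 5

Derivation:
Step 1 [NS]: N:car2-GO,E:wait,S:car1-GO,W:wait | queues: N=2 E=2 S=0 W=0
Step 2 [NS]: N:car4-GO,E:wait,S:empty,W:wait | queues: N=1 E=2 S=0 W=0
Step 3 [EW]: N:wait,E:car3-GO,S:wait,W:empty | queues: N=1 E=1 S=0 W=0
Step 4 [EW]: N:wait,E:car6-GO,S:wait,W:empty | queues: N=1 E=0 S=0 W=0
Step 5 [EW]: N:wait,E:empty,S:wait,W:empty | queues: N=1 E=0 S=0 W=0
Cars crossed by step 5: 5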